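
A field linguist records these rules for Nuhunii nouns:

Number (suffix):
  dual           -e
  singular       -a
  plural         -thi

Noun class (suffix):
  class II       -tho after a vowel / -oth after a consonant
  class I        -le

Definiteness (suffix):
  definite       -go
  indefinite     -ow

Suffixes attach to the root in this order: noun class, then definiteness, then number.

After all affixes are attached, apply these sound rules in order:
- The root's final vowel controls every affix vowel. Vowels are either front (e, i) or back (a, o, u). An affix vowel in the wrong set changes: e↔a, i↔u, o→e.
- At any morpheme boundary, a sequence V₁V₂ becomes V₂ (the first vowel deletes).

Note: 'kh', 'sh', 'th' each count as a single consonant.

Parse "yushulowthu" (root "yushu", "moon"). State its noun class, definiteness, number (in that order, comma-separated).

class I, indefinite, plural

Segment: yushu-le-ow-thi.
noun class: -le → class I.
definiteness: -ow → indefinite.
number: -thi → plural.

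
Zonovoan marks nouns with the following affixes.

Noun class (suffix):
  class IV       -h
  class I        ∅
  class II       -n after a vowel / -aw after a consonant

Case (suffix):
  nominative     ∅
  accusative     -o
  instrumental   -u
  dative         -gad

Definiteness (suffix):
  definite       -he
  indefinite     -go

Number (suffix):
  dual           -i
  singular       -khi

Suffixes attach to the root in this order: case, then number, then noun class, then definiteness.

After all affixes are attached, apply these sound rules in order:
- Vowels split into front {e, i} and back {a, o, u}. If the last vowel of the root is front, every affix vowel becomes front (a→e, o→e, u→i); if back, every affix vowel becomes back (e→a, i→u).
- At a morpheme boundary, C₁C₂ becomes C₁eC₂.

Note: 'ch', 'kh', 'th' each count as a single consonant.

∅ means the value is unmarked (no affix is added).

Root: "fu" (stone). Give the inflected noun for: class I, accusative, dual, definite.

fuouha

Attach case accusative -o → fuo.
Attach number dual -i → fuoi.
noun class = class I: zero marking, form stays fuoi.
Attach definiteness definite -he → fuoihe.
Apply vowel harmony: fuoihe → fuouha.
Epenthesis: no change.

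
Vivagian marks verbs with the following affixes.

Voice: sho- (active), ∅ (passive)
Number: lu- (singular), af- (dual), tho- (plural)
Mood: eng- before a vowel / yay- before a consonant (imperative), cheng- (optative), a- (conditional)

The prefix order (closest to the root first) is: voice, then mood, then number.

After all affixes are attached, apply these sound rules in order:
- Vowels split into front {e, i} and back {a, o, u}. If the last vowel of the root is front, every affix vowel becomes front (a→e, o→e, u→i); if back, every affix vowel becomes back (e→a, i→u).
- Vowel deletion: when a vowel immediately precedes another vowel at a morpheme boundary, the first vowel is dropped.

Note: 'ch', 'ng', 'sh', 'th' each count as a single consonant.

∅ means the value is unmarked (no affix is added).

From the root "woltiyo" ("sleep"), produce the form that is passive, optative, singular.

luchangwoltiyo

voice = passive: zero marking, form stays woltiyo.
Attach mood optative cheng- → chengwoltiyo.
Attach number singular lu- → luchengwoltiyo.
Apply vowel harmony: luchengwoltiyo → luchangwoltiyo.
Vowel deletion: no change.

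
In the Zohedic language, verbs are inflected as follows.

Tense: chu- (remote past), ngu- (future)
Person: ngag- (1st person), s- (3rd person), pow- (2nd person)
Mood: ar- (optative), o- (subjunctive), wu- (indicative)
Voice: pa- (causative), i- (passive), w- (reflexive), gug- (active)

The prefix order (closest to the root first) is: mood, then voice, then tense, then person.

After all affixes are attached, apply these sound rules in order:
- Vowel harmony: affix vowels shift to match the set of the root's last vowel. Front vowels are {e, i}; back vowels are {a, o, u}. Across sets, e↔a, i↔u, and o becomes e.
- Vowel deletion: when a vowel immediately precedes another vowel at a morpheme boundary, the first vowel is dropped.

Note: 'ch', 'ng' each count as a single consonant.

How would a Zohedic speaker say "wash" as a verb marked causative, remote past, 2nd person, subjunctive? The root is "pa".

powchupopa

Attach mood subjunctive o- → opa.
Attach voice causative pa- → paopa.
Attach tense remote past chu- → chupaopa.
Attach person 2nd person pow- → powchupaopa.
Vowel harmony: no change.
Apply vowel deletion: powchupaopa → powchupopa.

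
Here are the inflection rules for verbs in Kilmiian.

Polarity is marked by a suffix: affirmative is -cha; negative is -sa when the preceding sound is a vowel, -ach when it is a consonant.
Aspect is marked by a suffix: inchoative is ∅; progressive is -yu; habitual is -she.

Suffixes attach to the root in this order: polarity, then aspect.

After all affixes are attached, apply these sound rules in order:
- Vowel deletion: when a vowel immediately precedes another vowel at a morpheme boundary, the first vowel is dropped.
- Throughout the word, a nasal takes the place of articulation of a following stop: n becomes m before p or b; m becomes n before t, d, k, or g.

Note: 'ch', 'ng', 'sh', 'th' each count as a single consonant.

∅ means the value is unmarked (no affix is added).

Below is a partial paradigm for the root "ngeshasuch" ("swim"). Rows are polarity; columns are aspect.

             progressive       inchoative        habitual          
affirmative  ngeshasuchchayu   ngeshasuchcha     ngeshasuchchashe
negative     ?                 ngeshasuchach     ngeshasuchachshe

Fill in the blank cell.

Attach polarity negative -ach (after consonant 'ch') → ngeshasuchach.
Attach aspect progressive -yu → ngeshasuchachyu.
Vowel deletion: no change.
Nasal assimilation: no change.

ngeshasuchachyu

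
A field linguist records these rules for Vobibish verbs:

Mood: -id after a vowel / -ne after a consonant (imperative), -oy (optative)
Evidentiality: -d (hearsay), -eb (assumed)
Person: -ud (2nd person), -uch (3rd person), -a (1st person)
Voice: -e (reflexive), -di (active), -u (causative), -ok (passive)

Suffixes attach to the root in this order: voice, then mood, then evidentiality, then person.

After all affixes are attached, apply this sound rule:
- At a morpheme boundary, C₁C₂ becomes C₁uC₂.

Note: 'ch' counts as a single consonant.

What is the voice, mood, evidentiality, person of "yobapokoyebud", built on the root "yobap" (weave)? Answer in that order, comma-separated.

passive, optative, assumed, 2nd person

Segment: yobap-ok-oy-eb-ud.
voice: -ok → passive.
mood: -oy → optative.
evidentiality: -eb → assumed.
person: -ud → 2nd person.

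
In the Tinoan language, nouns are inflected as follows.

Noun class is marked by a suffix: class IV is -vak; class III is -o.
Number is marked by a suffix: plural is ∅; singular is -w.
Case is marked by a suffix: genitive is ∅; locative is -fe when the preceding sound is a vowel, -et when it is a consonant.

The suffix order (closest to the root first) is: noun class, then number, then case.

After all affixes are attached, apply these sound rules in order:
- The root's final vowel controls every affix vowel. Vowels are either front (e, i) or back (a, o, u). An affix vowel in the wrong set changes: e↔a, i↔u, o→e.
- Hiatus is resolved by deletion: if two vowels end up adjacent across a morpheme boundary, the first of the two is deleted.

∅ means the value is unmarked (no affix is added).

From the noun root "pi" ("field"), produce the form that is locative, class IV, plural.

piveket

Attach noun class class IV -vak → pivak.
number = plural: zero marking, form stays pivak.
Attach case locative -et (after consonant 'k') → pivaket.
Apply vowel harmony: pivaket → piveket.
Vowel deletion: no change.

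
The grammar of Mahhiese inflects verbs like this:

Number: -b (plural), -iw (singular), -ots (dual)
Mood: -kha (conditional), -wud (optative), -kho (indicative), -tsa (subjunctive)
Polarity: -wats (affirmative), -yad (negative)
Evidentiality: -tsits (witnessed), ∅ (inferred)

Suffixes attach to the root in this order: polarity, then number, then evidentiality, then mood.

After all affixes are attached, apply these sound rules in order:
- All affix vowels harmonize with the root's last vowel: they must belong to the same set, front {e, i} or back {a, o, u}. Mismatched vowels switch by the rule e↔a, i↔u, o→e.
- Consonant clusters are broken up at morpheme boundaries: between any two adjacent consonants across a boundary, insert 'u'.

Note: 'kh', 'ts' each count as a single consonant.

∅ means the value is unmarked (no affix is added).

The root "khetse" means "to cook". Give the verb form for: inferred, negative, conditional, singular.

khetseyediwukhe

Attach polarity negative -yad → khetseyad.
Attach number singular -iw → khetseyadiw.
evidentiality = inferred: zero marking, form stays khetseyadiw.
Attach mood conditional -kha → khetseyadiwkha.
Apply vowel harmony: khetseyadiwkha → khetseyediwkhe.
Apply epenthesis: khetseyediwkhe → khetseyediwukhe.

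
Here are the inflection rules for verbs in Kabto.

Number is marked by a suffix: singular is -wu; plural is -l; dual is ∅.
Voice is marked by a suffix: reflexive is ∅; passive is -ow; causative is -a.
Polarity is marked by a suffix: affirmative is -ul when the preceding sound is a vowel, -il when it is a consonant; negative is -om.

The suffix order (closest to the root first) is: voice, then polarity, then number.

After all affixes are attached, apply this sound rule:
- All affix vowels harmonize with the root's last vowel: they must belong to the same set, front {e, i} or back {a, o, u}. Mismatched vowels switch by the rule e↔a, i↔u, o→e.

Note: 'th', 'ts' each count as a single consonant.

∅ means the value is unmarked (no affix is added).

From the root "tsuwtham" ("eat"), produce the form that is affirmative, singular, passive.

Attach voice passive -ow → tsuwthamow.
Attach polarity affirmative -il (after consonant 'w') → tsuwthamowil.
Attach number singular -wu → tsuwthamowilwu.
Apply vowel harmony: tsuwthamowilwu → tsuwthamowulwu.

tsuwthamowulwu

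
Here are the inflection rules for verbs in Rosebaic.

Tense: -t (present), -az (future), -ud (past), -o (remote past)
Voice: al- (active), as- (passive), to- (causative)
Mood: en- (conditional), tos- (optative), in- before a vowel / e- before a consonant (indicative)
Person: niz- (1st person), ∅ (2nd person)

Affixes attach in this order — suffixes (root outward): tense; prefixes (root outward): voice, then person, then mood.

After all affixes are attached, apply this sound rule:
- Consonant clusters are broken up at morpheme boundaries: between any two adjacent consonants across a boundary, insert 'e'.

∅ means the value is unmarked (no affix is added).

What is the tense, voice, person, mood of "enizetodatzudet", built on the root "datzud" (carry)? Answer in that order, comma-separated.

present, causative, 1st person, indicative

Segment: e-niz-to-datzud-t.
tense: -t → present.
voice: to- → causative.
person: niz- → 1st person.
mood: in/e- → indicative.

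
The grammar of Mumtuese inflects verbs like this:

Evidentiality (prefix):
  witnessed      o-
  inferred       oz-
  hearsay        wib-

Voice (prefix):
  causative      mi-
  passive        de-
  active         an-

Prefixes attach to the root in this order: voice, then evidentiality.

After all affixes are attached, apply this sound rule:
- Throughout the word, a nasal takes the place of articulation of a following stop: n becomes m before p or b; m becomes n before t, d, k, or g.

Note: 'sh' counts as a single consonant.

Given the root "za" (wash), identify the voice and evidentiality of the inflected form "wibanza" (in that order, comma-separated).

active, hearsay

Segment: wib-an-za.
voice: an- → active.
evidentiality: wib- → hearsay.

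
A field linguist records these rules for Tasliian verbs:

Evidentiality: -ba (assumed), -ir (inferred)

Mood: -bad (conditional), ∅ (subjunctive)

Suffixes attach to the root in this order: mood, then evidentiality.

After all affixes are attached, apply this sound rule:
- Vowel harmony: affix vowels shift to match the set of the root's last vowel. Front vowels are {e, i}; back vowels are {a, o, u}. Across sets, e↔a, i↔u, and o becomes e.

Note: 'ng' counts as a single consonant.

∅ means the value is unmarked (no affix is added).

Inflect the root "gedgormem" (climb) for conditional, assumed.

Attach mood conditional -bad → gedgormembad.
Attach evidentiality assumed -ba → gedgormembadba.
Apply vowel harmony: gedgormembadba → gedgormembedbe.

gedgormembedbe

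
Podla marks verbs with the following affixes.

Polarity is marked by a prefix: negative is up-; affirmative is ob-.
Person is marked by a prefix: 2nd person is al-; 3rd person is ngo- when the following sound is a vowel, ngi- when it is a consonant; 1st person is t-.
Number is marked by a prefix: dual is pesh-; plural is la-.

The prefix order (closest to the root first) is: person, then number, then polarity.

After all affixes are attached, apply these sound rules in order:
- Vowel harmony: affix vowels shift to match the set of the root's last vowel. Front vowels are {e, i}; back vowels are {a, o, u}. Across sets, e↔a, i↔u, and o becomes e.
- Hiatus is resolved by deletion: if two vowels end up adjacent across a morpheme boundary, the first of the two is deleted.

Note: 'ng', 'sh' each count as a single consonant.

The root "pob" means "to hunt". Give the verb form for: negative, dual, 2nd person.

uppashalpob

Attach person 2nd person al- → alpob.
Attach number dual pesh- → peshalpob.
Attach polarity negative up- → uppeshalpob.
Apply vowel harmony: uppeshalpob → uppashalpob.
Vowel deletion: no change.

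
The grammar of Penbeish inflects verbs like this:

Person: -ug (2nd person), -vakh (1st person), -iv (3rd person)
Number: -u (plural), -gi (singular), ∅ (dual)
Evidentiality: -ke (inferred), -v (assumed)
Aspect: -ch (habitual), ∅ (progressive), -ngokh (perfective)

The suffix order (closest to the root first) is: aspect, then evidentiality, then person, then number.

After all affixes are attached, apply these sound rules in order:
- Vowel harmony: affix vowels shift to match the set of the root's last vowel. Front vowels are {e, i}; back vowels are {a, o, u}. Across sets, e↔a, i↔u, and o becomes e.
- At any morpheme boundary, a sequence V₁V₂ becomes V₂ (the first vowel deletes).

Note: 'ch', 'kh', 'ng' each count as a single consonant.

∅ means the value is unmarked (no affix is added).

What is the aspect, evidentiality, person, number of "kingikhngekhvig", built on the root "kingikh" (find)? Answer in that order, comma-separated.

Segment: kingikh-ngokh-v-ug.
aspect: -ngokh → perfective.
evidentiality: -v → assumed.
person: -ug → 2nd person.
number: ∅ → dual.

perfective, assumed, 2nd person, dual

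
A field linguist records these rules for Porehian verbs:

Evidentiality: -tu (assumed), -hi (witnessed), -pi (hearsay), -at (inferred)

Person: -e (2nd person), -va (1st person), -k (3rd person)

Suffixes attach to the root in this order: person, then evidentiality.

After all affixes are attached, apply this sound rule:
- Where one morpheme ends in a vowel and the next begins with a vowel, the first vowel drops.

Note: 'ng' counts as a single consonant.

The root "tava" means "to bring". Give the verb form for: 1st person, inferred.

tavavat

Attach person 1st person -va → tavava.
Attach evidentiality inferred -at → tavavaat.
Apply vowel deletion: tavavaat → tavavat.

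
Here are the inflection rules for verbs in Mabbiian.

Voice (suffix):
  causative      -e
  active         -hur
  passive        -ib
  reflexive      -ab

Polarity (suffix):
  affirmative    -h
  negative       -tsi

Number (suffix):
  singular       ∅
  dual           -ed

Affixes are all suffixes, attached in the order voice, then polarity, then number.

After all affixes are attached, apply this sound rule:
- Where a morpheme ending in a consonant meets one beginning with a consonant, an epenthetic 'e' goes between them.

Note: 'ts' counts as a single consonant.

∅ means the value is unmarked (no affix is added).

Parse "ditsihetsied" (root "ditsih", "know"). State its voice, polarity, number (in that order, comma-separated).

Segment: ditsih-e-tsi-ed.
voice: -e → causative.
polarity: -tsi → negative.
number: -ed → dual.

causative, negative, dual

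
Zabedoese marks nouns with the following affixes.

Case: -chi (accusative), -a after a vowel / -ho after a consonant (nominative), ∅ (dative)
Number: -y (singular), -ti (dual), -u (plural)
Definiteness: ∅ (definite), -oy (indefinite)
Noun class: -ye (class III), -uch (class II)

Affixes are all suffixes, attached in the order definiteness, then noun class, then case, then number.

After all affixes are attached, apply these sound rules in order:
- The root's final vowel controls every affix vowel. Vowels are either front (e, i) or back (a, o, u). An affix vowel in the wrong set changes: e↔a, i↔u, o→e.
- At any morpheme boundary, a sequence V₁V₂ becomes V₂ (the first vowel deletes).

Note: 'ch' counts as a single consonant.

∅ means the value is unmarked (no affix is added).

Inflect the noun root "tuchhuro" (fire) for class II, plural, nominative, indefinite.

Attach definiteness indefinite -oy → tuchhurooy.
Attach noun class class II -uch → tuchhurooyuch.
Attach case nominative -ho (after consonant 'ch') → tuchhurooyuchho.
Attach number plural -u → tuchhurooyuchhou.
Vowel harmony: no change.
Apply vowel deletion: tuchhurooyuchhou → tuchhuroyuchhu.

tuchhuroyuchhu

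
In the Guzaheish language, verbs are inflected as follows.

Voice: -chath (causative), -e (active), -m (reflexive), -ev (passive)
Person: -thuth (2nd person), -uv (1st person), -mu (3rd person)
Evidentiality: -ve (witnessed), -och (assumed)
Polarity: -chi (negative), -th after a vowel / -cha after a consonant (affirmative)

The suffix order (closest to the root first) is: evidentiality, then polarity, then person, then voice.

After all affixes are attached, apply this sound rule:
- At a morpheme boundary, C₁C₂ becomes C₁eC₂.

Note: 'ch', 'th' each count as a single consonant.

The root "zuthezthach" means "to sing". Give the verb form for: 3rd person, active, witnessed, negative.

Attach evidentiality witnessed -ve → zuthezthachve.
Attach polarity negative -chi → zuthezthachvechi.
Attach person 3rd person -mu → zuthezthachvechimu.
Attach voice active -e → zuthezthachvechimue.
Apply epenthesis: zuthezthachvechimue → zuthezthachevechimue.

zuthezthachevechimue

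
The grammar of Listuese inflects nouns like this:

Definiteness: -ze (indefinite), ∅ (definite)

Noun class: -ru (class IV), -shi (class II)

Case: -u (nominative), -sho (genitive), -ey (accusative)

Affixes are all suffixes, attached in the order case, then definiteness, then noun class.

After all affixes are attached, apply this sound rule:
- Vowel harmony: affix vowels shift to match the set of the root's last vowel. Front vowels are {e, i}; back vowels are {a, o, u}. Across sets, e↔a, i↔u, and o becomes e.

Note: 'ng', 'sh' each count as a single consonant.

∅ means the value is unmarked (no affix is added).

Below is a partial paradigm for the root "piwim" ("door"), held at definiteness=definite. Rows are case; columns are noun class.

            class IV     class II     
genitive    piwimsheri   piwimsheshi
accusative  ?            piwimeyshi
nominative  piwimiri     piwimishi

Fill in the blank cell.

Attach case accusative -ey → piwimey.
definiteness = definite: zero marking, form stays piwimey.
Attach noun class class IV -ru → piwimeyru.
Apply vowel harmony: piwimeyru → piwimeyri.

piwimeyri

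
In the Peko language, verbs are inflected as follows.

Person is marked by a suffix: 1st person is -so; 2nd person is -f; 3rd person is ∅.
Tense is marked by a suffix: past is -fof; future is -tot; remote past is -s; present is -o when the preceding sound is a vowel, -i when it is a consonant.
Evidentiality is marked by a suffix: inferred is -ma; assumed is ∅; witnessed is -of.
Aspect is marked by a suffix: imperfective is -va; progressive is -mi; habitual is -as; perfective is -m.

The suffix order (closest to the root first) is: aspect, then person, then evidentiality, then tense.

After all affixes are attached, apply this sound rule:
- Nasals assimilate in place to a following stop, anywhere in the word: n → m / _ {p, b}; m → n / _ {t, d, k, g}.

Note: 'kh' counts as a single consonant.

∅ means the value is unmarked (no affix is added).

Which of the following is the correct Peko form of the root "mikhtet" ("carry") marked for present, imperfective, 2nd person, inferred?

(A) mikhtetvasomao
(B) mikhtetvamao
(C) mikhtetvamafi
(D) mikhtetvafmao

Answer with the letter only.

D

Attach aspect imperfective -va → mikhtetva.
Attach person 2nd person -f → mikhtetvaf.
Attach evidentiality inferred -ma → mikhtetvafma.
Attach tense present -o (after vowel 'a') → mikhtetvafmao.
Nasal assimilation: no change.
So the correct form is mikhtetvafmao, option (D).
(C) mikhtetvamafi is wrong: it has the affixes in the wrong order.
(A) mikhtetvasomao is wrong: it uses 1st person instead of 2nd person for person.
(B) mikhtetvamao is wrong: it uses 3rd person instead of 2nd person for person.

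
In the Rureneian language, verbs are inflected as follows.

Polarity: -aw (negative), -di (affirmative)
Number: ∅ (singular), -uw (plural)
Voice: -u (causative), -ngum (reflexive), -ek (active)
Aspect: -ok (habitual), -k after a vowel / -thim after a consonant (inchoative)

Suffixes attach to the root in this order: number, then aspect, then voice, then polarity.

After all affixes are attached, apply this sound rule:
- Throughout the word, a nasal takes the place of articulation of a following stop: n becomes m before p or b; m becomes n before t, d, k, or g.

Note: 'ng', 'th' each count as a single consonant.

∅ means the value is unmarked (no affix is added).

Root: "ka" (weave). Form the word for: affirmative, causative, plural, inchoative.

Attach number plural -uw → kauw.
Attach aspect inchoative -thim (after consonant 'w') → kauwthim.
Attach voice causative -u → kauwthimu.
Attach polarity affirmative -di → kauwthimudi.
Nasal assimilation: no change.

kauwthimudi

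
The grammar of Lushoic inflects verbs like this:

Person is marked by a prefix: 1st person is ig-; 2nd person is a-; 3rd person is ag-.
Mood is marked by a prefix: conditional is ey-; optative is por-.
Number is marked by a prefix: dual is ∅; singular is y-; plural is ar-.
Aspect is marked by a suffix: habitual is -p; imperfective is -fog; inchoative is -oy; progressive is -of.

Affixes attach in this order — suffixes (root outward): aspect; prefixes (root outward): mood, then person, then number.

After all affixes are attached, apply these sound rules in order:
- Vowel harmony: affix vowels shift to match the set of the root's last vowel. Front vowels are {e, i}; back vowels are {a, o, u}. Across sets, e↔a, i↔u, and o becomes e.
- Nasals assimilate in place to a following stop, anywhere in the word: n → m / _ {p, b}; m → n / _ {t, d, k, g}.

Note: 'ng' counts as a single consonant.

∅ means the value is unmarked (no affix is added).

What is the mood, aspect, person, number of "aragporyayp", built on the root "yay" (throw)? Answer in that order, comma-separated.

Segment: ar-ag-por-yay-p.
mood: por- → optative.
aspect: -p → habitual.
person: ag- → 3rd person.
number: ar- → plural.

optative, habitual, 3rd person, plural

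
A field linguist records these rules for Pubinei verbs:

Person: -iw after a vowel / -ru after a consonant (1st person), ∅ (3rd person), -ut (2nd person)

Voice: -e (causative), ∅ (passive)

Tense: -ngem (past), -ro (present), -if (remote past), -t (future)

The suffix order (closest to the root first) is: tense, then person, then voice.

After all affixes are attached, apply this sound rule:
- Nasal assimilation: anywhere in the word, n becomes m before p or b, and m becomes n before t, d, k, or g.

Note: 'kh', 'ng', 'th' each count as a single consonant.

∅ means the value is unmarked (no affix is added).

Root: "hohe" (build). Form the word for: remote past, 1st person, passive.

hoheifru

Attach tense remote past -if → hoheif.
Attach person 1st person -ru (after consonant 'f') → hoheifru.
voice = passive: zero marking, form stays hoheifru.
Nasal assimilation: no change.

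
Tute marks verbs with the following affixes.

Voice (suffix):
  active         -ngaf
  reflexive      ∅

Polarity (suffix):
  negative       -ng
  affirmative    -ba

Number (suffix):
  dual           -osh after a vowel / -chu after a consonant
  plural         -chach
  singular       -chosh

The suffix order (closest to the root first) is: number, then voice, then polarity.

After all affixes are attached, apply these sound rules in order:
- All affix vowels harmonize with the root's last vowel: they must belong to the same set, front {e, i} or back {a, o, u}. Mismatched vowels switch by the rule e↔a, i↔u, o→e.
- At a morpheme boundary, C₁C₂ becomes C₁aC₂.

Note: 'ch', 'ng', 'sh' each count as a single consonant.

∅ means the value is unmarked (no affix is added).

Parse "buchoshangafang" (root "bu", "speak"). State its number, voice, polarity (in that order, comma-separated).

singular, active, negative

Segment: bu-chosh-ngaf-ng.
number: -chosh → singular.
voice: -ngaf → active.
polarity: -ng → negative.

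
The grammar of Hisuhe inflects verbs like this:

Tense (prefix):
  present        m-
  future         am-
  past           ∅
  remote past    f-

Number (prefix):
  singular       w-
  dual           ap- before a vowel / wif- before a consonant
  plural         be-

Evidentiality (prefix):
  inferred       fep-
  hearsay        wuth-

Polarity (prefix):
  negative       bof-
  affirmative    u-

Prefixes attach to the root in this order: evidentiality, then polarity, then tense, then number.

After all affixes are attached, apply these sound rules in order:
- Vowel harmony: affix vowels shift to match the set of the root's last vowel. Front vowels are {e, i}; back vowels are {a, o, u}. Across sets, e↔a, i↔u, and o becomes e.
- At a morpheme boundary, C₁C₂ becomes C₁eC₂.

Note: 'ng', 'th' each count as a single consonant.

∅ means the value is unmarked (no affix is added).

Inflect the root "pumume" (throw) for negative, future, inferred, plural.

beemebefefepepumume

Attach evidentiality inferred fep- → feppumume.
Attach polarity negative bof- → boffeppumume.
Attach tense future am- → amboffeppumume.
Attach number plural be- → beamboffeppumume.
Apply vowel harmony: beamboffeppumume → beembeffeppumume.
Apply epenthesis: beembeffeppumume → beemebefefepepumume.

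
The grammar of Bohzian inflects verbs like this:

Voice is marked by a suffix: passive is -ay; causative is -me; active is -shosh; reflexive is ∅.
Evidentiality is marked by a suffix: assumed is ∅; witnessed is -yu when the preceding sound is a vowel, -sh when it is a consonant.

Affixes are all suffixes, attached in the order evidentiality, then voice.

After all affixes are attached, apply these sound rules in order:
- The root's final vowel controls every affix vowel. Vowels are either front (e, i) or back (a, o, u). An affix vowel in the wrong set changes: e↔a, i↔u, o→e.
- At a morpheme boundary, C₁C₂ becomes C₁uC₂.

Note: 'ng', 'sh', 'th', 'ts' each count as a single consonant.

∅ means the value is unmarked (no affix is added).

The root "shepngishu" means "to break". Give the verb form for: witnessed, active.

shepngishuyushosh

Attach evidentiality witnessed -yu (after vowel 'u') → shepngishuyu.
Attach voice active -shosh → shepngishuyushosh.
Vowel harmony: no change.
Epenthesis: no change.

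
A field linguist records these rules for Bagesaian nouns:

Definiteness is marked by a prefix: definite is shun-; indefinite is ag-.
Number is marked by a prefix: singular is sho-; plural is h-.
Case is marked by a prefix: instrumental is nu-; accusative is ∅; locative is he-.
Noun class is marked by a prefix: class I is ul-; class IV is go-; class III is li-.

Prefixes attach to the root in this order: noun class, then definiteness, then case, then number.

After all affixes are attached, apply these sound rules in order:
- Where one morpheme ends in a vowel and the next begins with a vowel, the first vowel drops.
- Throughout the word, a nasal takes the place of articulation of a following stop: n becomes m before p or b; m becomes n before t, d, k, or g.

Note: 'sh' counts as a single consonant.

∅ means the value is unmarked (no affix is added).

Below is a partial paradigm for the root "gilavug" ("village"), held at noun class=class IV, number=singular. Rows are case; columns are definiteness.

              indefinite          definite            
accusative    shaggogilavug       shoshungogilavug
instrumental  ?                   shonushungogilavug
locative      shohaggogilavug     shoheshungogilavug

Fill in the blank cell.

Attach noun class class IV go- → gogilavug.
Attach definiteness indefinite ag- → aggogilavug.
Attach case instrumental nu- → nuaggogilavug.
Attach number singular sho- → shonuaggogilavug.
Apply vowel deletion: shonuaggogilavug → shonaggogilavug.
Nasal assimilation: no change.

shonaggogilavug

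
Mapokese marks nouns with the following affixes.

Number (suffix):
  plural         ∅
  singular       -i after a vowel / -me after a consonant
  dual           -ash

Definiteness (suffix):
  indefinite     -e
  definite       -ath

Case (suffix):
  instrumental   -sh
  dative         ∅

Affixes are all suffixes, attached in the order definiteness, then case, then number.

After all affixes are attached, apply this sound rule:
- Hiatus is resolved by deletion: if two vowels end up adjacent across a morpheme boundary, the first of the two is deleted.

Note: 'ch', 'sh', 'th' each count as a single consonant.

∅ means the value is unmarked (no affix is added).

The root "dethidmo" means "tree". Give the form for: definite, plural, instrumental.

Attach definiteness definite -ath → dethidmoath.
Attach case instrumental -sh → dethidmoathsh.
number = plural: zero marking, form stays dethidmoathsh.
Apply vowel deletion: dethidmoathsh → dethidmathsh.

dethidmathsh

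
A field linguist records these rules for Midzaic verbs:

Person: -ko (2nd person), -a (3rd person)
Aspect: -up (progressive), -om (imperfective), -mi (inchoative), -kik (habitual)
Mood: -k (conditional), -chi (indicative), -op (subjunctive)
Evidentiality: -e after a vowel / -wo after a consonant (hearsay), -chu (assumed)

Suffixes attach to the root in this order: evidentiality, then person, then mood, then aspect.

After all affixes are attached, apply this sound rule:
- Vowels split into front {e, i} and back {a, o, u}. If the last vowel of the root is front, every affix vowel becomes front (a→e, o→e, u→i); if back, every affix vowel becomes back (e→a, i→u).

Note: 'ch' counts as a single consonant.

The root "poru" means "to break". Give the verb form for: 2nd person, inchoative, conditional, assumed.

poruchukokmu

Attach evidentiality assumed -chu → poruchu.
Attach person 2nd person -ko → poruchuko.
Attach mood conditional -k → poruchukok.
Attach aspect inchoative -mi → poruchukokmi.
Apply vowel harmony: poruchukokmi → poruchukokmu.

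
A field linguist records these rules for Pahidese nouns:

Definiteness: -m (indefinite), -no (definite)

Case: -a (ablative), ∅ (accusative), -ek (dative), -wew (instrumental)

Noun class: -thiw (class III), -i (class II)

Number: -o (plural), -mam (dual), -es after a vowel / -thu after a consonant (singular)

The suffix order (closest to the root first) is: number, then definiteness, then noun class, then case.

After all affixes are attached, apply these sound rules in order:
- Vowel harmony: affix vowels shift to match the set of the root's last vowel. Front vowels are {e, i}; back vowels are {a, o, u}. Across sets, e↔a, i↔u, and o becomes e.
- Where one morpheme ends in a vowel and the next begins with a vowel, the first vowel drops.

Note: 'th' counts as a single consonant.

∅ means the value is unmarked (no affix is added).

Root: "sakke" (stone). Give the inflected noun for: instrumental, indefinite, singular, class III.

Attach number singular -es (after vowel 'e') → sakkees.
Attach definiteness indefinite -m → sakkeesm.
Attach noun class class III -thiw → sakkeesmthiw.
Attach case instrumental -wew → sakkeesmthiwwew.
Vowel harmony: no change.
Apply vowel deletion: sakkeesmthiwwew → sakkesmthiwwew.

sakkesmthiwwew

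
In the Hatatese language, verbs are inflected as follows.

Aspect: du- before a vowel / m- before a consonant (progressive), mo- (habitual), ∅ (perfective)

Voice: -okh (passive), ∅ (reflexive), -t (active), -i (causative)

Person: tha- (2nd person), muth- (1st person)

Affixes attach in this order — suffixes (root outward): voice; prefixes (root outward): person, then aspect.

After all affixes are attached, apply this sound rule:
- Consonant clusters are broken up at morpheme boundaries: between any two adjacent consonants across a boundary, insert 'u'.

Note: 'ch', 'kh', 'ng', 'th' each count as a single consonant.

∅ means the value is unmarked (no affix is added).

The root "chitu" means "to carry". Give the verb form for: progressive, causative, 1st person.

Attach person 1st person muth- → muthchitu.
Attach voice causative -i → muthchitui.
Attach aspect progressive m- (before consonant 'm') → mmuthchitui.
Apply epenthesis: mmuthchitui → mumuthuchitui.

mumuthuchitui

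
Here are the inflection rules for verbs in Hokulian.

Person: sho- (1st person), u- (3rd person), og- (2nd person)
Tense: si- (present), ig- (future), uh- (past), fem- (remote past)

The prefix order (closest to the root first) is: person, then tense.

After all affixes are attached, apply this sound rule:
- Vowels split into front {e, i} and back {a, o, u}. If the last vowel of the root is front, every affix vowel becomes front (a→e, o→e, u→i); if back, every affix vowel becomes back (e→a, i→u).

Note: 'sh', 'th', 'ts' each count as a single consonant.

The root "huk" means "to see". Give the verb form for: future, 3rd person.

Attach person 3rd person u- → uhuk.
Attach tense future ig- → iguhuk.
Apply vowel harmony: iguhuk → uguhuk.

uguhuk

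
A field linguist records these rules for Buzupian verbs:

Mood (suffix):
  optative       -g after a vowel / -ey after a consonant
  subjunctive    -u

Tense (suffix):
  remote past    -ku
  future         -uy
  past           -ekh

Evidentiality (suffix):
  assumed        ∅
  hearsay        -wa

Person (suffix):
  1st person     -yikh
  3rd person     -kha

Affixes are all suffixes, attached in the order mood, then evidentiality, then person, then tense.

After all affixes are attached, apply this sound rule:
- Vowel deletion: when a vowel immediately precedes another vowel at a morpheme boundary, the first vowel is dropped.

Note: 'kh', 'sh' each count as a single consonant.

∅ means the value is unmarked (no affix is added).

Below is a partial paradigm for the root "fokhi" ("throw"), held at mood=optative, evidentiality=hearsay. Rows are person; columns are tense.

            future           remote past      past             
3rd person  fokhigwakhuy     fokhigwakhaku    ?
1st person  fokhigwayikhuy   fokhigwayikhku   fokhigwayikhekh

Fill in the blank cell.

fokhigwakhekh

Attach mood optative -g (after vowel 'i') → fokhig.
Attach evidentiality hearsay -wa → fokhigwa.
Attach person 3rd person -kha → fokhigwakha.
Attach tense past -ekh → fokhigwakhaekh.
Apply vowel deletion: fokhigwakhaekh → fokhigwakhekh.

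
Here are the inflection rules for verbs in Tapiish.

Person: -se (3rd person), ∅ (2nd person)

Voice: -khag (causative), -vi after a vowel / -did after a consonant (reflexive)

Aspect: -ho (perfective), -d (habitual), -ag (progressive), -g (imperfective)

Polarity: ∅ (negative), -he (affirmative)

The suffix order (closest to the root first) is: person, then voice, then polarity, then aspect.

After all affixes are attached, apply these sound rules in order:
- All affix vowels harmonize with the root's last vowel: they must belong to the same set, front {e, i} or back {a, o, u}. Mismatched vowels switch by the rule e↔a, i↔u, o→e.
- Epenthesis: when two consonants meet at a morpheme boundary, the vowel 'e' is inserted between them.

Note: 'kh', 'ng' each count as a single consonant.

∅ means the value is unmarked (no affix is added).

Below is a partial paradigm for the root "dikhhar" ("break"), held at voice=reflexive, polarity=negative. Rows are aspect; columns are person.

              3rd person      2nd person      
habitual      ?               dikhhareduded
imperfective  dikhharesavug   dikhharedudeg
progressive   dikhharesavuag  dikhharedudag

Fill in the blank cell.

dikhharesavud

Attach person 3rd person -se → dikhharse.
Attach voice reflexive -vi (after vowel 'e') → dikhharsevi.
polarity = negative: zero marking, form stays dikhharsevi.
Attach aspect habitual -d → dikhharsevid.
Apply vowel harmony: dikhharsevid → dikhharsavud.
Apply epenthesis: dikhharsavud → dikhharesavud.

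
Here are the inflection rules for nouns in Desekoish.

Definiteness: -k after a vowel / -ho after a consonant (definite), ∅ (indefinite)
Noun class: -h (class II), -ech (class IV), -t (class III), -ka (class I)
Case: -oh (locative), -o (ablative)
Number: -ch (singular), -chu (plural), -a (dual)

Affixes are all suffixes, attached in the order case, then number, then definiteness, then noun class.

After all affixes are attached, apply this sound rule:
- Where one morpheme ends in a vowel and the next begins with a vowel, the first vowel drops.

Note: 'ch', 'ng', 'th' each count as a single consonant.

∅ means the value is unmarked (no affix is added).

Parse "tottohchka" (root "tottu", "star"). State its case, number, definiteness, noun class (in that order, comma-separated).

locative, singular, indefinite, class I

Segment: tottu-oh-ch-ka.
case: -oh → locative.
number: -ch → singular.
definiteness: ∅ → indefinite.
noun class: -ka → class I.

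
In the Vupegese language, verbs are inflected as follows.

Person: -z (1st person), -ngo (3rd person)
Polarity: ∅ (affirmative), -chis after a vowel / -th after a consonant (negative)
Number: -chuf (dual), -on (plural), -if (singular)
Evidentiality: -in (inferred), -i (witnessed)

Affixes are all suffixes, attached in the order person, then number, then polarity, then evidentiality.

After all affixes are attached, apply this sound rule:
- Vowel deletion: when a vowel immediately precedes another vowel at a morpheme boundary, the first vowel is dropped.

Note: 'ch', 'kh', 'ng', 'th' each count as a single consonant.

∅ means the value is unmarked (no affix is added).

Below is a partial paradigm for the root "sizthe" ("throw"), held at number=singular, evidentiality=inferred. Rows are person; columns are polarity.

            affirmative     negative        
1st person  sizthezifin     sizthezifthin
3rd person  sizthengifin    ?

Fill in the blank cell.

Attach person 3rd person -ngo → sizthengo.
Attach number singular -if → sizthengoif.
Attach polarity negative -th (after consonant 'f') → sizthengoifth.
Attach evidentiality inferred -in → sizthengoifthin.
Apply vowel deletion: sizthengoifthin → sizthengifthin.

sizthengifthin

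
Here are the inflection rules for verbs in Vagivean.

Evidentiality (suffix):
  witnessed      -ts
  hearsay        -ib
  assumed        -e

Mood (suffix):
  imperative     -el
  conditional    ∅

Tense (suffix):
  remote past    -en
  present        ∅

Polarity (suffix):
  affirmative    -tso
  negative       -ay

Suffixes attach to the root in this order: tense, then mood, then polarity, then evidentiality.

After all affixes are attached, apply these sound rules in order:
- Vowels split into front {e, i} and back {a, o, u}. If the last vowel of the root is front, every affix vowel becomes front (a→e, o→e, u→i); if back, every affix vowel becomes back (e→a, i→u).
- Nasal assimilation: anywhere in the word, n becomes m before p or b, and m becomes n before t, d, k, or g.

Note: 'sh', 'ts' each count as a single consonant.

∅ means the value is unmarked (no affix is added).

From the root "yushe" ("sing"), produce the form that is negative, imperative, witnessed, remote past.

Attach tense remote past -en → yusheen.
Attach mood imperative -el → yusheenel.
Attach polarity negative -ay → yusheenelay.
Attach evidentiality witnessed -ts → yusheenelayts.
Apply vowel harmony: yusheenelayts → yusheeneleyts.
Nasal assimilation: no change.

yusheeneleyts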